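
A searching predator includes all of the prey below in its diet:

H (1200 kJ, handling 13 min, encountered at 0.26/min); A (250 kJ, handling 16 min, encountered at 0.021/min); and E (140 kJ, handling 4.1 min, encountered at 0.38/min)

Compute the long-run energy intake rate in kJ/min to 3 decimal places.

R = Σλ_iE_i / (1 + Σλ_ih_i)
Numerator: 0.26×1200 + 0.021×250 + 0.38×140 = 370.4
Denominator: 1 + 0.26×13 + 0.021×16 + 0.38×4.1 = 6.274
R = 370.4/6.274 = 59.05 kJ/min

59.045 kJ/min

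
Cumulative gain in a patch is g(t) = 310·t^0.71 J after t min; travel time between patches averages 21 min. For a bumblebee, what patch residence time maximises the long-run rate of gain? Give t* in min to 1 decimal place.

51.4 min

Maximise g(t)/(T+t): set derivative to zero → g'(t)(T+t) = g(t).
g'(t) = 0.71·310·t^-0.29. Setting 0.71·310·t^-0.29 = 310·t^0.71/(21+t) gives 0.71(21+t) = t, so 0.29·t = 0.71×21.
t* = 0.71×21/0.29 = 51.41 min.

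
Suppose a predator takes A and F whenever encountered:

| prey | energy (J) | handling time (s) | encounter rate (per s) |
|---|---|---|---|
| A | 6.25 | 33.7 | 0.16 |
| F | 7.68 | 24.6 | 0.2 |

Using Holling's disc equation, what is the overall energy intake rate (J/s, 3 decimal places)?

Energy encountered per unit search time: 0.16×6.25 + 0.2×7.68 = 2.536 J/s.
Handling time per unit search time: 0.16×33.7 + 0.2×24.6 = 10.31.
Rate = 2.536/(1 + 10.31) = 0.2242 J/s.

0.224 J/s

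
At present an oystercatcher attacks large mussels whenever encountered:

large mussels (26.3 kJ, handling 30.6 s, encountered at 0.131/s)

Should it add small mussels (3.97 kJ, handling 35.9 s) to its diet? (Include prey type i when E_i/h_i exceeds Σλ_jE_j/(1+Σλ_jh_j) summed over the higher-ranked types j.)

Current rate: (0.131×26.3)/(1 + 0.131×30.6) = 0.6879 kJ/s.
small mussels: E/h = 3.97/35.9 = 0.1106 kJ/s.
Since 0.1106 < R, time spent handling small mussels is better spent searching.

No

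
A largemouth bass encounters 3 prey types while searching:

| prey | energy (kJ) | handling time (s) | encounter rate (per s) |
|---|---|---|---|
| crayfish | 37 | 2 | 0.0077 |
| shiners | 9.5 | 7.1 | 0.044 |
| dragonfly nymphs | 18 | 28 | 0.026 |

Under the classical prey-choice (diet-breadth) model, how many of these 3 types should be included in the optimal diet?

3

E/h in descending order: crayfish 18.5, shiners 1.34, dragonfly nymphs 0.643 kJ/s. The optimal diet is the largest prefix of this list for which every included type satisfies E_i/h_i > R on the types above it.
Rate on top 1: 0.2806. shiners: 1.34 > 0.2806 → include.
Rate on top 2: 0.5294. dragonfly nymphs: 0.643 > 0.5294 → include.
Optimal diet: crayfish, shiners, dragonfly nymphs — 3 of 3 types.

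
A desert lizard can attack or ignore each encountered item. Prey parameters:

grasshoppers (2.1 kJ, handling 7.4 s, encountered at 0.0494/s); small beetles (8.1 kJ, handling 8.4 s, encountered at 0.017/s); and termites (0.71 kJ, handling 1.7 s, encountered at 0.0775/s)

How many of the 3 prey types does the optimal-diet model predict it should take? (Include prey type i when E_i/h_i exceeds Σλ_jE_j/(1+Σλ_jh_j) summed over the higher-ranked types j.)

3

E/h in descending order: small beetles 0.964, termites 0.418, grasshoppers 0.284 kJ/s. The optimal diet is the largest prefix of this list for which every included type satisfies E_i/h_i > R on the types above it.
Rate on top 1: 0.1205. termites: 0.418 > 0.1205 → include.
Rate on top 2: 0.1512. grasshoppers: 0.284 > 0.1512 → include.
Optimal diet: small beetles, termites, grasshoppers — 3 of 3 types.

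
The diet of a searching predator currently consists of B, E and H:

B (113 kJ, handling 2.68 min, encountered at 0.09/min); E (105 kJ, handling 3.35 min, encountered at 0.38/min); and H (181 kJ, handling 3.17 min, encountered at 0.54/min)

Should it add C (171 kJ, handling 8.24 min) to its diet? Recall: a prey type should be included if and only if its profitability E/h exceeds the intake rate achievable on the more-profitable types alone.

No

Current rate: (0.09×113 + 0.38×105 + 0.54×181)/(1 + 0.09×2.68 + 0.38×3.35 + 0.54×3.17) = 34.98 kJ/min.
Profitability of C: 171/8.24 = 20.75 kJ/min.
20.75 < 34.98, so adding C would lower the average — exclude it.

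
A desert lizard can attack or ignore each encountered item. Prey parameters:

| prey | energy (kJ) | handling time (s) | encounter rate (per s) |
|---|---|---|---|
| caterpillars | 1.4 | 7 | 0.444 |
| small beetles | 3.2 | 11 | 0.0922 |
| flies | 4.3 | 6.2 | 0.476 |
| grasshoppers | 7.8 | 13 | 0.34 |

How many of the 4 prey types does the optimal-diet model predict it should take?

2

Rank by E/h (kJ/s): flies 0.694, grasshoppers 0.6, small beetles 0.291, caterpillars 0.2. Include each in turn until the next type's E/h falls below the running intake rate.
Rate on top 1: 0.518. grasshoppers: 0.6 > 0.518 → include.
Rate on top 2: 0.5613. small beetles: 0.291 < 0.5613 → exclude; stop.
Optimal diet: flies, grasshoppers — 2 of 4 types.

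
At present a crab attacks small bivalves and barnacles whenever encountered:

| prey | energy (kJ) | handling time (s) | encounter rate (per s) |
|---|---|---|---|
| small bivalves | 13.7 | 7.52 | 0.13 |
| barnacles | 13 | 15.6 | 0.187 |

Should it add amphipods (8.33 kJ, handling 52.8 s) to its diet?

On small bivalves and barnacles alone, R = ΣλE/(1+Σλh) = 4.212/4.895 = 0.8605 kJ/s.
Profitability of amphipods: 8.33/52.8 = 0.1578 kJ/s.
0.1578 < 0.8605, so adding amphipods would lower the average — exclude it.

No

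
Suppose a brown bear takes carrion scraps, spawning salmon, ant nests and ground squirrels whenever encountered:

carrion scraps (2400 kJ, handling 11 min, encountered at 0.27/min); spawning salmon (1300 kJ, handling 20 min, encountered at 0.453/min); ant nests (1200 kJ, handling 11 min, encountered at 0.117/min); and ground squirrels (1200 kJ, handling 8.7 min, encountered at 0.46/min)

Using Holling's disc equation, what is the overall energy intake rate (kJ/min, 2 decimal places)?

105.32 kJ/min

Energy encountered per unit search time: 0.27×2400 + 0.453×1300 + 0.117×1200 + 0.46×1200 = 1929 kJ/min.
Handling time per unit search time: 0.27×11 + 0.453×20 + 0.117×11 + 0.46×8.7 = 17.32.
Rate = 1929/(1 + 17.32) = 105.3 kJ/min.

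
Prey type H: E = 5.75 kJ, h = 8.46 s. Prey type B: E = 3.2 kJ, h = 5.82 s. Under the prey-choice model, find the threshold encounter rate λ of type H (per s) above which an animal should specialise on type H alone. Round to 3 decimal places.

The zero-one rule: include type B iff E₂/h₂ > λE₁/(1+λh₁). Equality gives the switch point.
λE₁h₂ = E₂ + λE₂h₁ ⇒ λ = E₂/(E₁h₂ − E₂h₁) = 3.2/(33.47 − 27.07) = 0.5005 per s.

0.501 per s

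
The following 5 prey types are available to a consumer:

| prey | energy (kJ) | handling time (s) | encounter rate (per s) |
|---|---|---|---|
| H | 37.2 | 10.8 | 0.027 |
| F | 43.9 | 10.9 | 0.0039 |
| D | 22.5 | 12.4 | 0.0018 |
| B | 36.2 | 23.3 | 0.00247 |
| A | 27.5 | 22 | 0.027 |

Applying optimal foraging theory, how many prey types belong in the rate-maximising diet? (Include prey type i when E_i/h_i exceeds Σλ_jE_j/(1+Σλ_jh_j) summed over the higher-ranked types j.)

Rank by E/h (kJ/s): F 4.03, H 3.44, D 1.81, B 1.55, A 1.25. Include each in turn until the next type's E/h falls below the running intake rate.
Rate on top 1: 0.1642. H: 3.44 > 0.1642 → include.
Rate on top 2: 0.8812. D: 1.81 > 0.8812 → include.
Rate on top 3: 0.8966. B: 1.55 > 0.8966 → include.
Rate on top 4: 0.9233. A: 1.25 > 0.9233 → include.
Optimal diet: F, H, D, B, A — 5 of 5 types.

5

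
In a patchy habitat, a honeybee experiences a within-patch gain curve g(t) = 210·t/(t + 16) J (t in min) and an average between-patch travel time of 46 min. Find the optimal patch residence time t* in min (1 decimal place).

Maximise g(t)/(T+t): set derivative to zero → g'(t)(T+t) = g(t).
g'(t) = 210·16/(t + 16)². Setting 210·16/(t+16)² = 210t/[(t+16)(46+t)] gives 16(46+t) = t(t+16), so t² = 16×46 = 736.
t* = √736 = 27.13 min.

27.1 min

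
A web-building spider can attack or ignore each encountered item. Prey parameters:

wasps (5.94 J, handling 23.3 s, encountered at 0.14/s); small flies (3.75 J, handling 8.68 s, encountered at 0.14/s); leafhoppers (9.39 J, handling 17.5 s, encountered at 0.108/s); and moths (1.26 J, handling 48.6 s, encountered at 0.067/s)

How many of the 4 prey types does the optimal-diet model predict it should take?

2

Profitabilities (E/h, J/s): leafhoppers 0.537, small flies 0.432, wasps 0.255, moths 0.0259. Add prey in this order while the next type's profitability exceeds the intake rate on those already taken.
Rate on top 1: 0.3509. small flies: 0.432 > 0.3509 → include.
Rate on top 2: 0.3749. wasps: 0.255 < 0.3749 → exclude; stop.
Optimal diet: leafhoppers, small flies — 2 of 4 types.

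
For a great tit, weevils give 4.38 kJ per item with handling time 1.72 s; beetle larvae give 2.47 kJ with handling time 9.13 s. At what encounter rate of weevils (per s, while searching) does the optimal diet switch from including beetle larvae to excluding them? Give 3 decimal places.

0.069 per s

At the threshold, the rate on weevils alone equals the profitability of beetle larvae: λ·4.38/(1 + λ·1.72) = 2.47/9.13 = 0.2705.
Rearranging, λ(4.38 − 0.2705×1.72) = 0.2705, so λ = 0.2705/3.915 = 0.06911 per s.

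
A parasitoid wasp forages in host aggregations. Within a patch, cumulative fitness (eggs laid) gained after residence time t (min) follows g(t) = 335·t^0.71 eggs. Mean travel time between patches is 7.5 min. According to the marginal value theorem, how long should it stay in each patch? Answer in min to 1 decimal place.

By the marginal value theorem, leave when the instantaneous gain rate g'(t) equals the habitat-wide average g(t)/(T + t).
g'(t) = 0.71·335·t^-0.29. Setting 0.71·335·t^-0.29 = 335·t^0.71/(7.5+t) gives 0.71(7.5+t) = t, so 0.29·t = 0.71×7.5.
t* = 0.71×7.5/0.29 = 18.36 min.

18.4 min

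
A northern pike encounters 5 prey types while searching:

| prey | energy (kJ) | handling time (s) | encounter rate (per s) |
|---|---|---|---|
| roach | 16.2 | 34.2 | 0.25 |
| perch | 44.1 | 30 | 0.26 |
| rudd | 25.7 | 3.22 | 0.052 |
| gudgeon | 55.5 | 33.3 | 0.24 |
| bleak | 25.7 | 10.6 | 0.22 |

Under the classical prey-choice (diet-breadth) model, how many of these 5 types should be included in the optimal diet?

Rank by E/h (kJ/s): rudd 7.98, bleak 2.42, gudgeon 1.67, perch 1.47, roach 0.474. Include each in turn until the next type's E/h falls below the running intake rate.
Rate on top 1: 1.145. bleak: 2.42 > 1.145 → include.
Rate on top 2: 1.998. gudgeon: 1.67 < 1.998 → exclude; stop.
Optimal diet: rudd, bleak — 2 of 5 types.

2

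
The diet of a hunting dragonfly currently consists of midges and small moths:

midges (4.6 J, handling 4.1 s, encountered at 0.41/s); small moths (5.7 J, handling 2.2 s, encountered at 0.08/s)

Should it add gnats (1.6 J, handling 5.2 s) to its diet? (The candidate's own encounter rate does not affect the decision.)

No

On midges and small moths alone, R = ΣλE/(1+Σλh) = 2.342/2.857 = 0.8197 J/s.
gnats: E/h = 1.6/5.2 = 0.3077 J/s.
0.3077 < 0.8197, so adding gnats would lower the average — exclude it.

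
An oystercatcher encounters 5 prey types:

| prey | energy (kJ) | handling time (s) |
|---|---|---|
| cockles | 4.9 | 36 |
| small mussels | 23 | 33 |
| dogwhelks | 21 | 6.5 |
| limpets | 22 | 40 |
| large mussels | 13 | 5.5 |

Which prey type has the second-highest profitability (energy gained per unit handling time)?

In descending order of E/h:
dogwhelks: 21/6.5 = 3.23 kJ/s
large mussels: 13/5.5 = 2.36 kJ/s
small mussels: 23/33 = 0.697 kJ/s
limpets: 22/40 = 0.55 kJ/s
cockles: 4.9/36 = 0.136 kJ/s

large mussels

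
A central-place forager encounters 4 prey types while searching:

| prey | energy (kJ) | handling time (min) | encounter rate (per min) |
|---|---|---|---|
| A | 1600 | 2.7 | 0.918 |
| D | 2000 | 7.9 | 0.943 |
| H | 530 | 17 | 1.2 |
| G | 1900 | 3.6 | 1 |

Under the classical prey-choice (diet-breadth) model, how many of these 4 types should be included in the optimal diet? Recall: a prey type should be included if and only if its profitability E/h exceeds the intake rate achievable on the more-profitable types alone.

2

E/h in descending order: A 593, G 528, D 253, H 31.2 kJ/min. The optimal diet is the largest prefix of this list for which every included type satisfies E_i/h_i > R on the types above it.
Rate on top 1: 422.2. G: 528 > 422.2 → include.
Rate on top 2: 475.9. D: 253 < 475.9 → exclude; stop.
Optimal diet: A, G — 2 of 4 types.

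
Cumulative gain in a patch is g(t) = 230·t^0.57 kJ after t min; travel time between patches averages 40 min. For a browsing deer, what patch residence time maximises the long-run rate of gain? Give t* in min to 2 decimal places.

By the marginal value theorem, leave when the instantaneous gain rate g'(t) equals the habitat-wide average g(t)/(T + t).
g'(t) = 0.57·230·t^-0.43. Setting 0.57·230·t^-0.43 = 230·t^0.57/(40+t) gives 0.57(40+t) = t, so 0.43·t = 0.57×40.
t* = 0.57×40/0.43 = 53.02 min.

53.02 min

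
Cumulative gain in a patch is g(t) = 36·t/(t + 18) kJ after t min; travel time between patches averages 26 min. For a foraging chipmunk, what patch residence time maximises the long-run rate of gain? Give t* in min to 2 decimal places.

21.63 min

Optimal t* satisfies g'(t*) = g(t*)/(T + t*).
g'(t) = 36·18/(t + 18)². Setting 36·18/(t+18)² = 36t/[(t+18)(26+t)] gives 18(26+t) = t(t+18), so t² = 18×26 = 468.
t* = √468 = 21.63 min.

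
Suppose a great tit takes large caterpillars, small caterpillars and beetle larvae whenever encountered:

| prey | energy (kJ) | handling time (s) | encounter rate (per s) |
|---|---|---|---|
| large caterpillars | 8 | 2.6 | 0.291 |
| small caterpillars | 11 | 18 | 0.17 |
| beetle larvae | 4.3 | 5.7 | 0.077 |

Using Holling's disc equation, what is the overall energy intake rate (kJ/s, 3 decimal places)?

R = (0.291×8 + 0.17×11 + 0.077×4.3) / (1 + 0.291×2.6 + 0.17×18 + 0.077×5.7) = 4.529/5.255 = 0.8618 kJ/s.

0.862 kJ/s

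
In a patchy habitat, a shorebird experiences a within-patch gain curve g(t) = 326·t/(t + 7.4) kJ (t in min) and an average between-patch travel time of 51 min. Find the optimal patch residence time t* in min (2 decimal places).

By the marginal value theorem, leave when the instantaneous gain rate g'(t) equals the habitat-wide average g(t)/(T + t).
g'(t) = 326·7.4/(t + 7.4)². Setting 326·7.4/(t+7.4)² = 326t/[(t+7.4)(51+t)] gives 7.4(51+t) = t(t+7.4), so t² = 7.4×51 = 377.4.
t* = √377.4 = 19.43 min.

19.43 min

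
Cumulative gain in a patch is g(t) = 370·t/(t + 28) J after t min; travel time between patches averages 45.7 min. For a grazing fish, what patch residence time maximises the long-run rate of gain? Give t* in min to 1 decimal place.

35.8 min

Maximise g(t)/(T+t): set derivative to zero → g'(t)(T+t) = g(t).
g'(t) = 370·28/(t + 28)². Setting 370·28/(t+28)² = 370t/[(t+28)(45.7+t)] gives 28(45.7+t) = t(t+28), so t² = 28×45.7 = 1280.
t* = √1280 = 35.77 min.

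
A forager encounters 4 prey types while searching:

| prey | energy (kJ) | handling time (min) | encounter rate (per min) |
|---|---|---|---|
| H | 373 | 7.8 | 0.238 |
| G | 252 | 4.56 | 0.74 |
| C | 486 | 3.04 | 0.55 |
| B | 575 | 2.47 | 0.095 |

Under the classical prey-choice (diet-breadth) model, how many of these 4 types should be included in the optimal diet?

E/h in descending order: B 233, C 160, G 55.3, H 47.8 kJ/min. The optimal diet is the largest prefix of this list for which every included type satisfies E_i/h_i > R on the types above it.
Rate on top 1: 44.24. C: 160 > 44.24 → include.
Rate on top 2: 110.8. G: 55.3 < 110.8 → exclude; stop.
Optimal diet: B, C — 2 of 4 types.

2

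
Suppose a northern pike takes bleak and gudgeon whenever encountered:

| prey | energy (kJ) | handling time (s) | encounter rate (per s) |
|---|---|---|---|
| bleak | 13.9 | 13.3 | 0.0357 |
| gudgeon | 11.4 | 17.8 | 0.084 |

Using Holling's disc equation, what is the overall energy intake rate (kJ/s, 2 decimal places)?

0.49 kJ/s

R = Σλ_iE_i / (1 + Σλ_ih_i)
Numerator: 0.0357×13.9 + 0.084×11.4 = 1.454
Denominator: 1 + 0.0357×13.3 + 0.084×17.8 = 2.97
R = 1.454/2.97 = 0.4895 kJ/s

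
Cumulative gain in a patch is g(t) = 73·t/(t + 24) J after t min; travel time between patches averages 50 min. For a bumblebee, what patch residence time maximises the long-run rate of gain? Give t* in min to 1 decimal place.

By the marginal value theorem, leave when the instantaneous gain rate g'(t) equals the habitat-wide average g(t)/(T + t).
g'(t) = 73·24/(t + 24)². Setting 73·24/(t+24)² = 73t/[(t+24)(50+t)] gives 24(50+t) = t(t+24), so t² = 24×50 = 1200.
t* = √1200 = 34.64 min.

34.6 min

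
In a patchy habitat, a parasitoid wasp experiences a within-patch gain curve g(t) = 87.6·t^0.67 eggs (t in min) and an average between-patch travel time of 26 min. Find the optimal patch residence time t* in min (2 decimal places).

Optimal t* satisfies g'(t*) = g(t*)/(T + t*).
g'(t) = 0.67·87.6·t^-0.33. Setting 0.67·87.6·t^-0.33 = 87.6·t^0.67/(26+t) gives 0.67(26+t) = t, so 0.33·t = 0.67×26.
t* = 0.67×26/0.33 = 52.79 min.

52.79 min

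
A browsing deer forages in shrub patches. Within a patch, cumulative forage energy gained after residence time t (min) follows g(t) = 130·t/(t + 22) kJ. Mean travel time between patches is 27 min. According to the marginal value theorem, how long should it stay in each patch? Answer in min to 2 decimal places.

24.37 min

Optimal t* satisfies g'(t*) = g(t*)/(T + t*).
g'(t) = 130·22/(t + 22)². Setting 130·22/(t+22)² = 130t/[(t+22)(27+t)] gives 22(27+t) = t(t+22), so t² = 22×27 = 594.
t* = √594 = 24.37 min.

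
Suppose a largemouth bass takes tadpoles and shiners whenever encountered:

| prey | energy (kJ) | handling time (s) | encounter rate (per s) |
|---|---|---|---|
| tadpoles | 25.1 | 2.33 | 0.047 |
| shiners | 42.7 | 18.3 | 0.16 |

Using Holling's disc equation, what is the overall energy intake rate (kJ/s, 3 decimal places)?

1.984 kJ/s

R = (0.047×25.1 + 0.16×42.7) / (1 + 0.047×2.33 + 0.16×18.3) = 8.012/4.038 = 1.984 kJ/s.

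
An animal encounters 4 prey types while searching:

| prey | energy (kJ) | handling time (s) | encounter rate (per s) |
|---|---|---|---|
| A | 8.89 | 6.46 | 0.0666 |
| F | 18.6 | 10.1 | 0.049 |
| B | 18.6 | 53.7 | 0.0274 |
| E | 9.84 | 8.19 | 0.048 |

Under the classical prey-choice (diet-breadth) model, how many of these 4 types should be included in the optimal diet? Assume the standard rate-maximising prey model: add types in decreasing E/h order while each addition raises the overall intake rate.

Profitabilities (E/h, kJ/s): F 1.84, A 1.38, E 1.2, B 0.346. Add prey in this order while the next type's profitability exceeds the intake rate on those already taken.
Rate on top 1: 0.6097. A: 1.38 > 0.6097 → include.
Rate on top 2: 0.781. E: 1.2 > 0.781 → include.
Rate on top 3: 0.8523. B: 0.346 < 0.8523 → exclude; stop.
Optimal diet: F, A, E — 3 of 4 types.

3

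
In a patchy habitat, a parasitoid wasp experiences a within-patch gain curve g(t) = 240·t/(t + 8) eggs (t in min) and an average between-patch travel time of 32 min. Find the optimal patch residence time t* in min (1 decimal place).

By the marginal value theorem, leave when the instantaneous gain rate g'(t) equals the habitat-wide average g(t)/(T + t).
g'(t) = 240·8/(t + 8)². Setting 240·8/(t+8)² = 240t/[(t+8)(32+t)] gives 8(32+t) = t(t+8), so t² = 8×32 = 256.
t* = √256 = 16 min.

16.0 min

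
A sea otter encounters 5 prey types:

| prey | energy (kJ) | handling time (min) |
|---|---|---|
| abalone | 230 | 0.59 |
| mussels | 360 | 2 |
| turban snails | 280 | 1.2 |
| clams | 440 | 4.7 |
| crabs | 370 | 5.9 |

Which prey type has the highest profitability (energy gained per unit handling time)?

abalone

Profitability E/h (kJ/min): abalone = 230/0.59 = 390, mussels = 360/2 = 180, turban snails = 280/1.2 = 233, clams = 440/4.7 = 93.6, crabs = 370/5.9 = 62.7.
Ranked: abalone > turban snails > mussels > clams > crabs.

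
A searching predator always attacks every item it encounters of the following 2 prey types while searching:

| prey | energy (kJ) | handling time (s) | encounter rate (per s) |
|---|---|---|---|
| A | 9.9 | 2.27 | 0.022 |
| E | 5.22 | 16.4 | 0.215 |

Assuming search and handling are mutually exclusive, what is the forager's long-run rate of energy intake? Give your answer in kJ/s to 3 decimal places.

R = (0.022×9.9 + 0.215×5.22) / (1 + 0.022×2.27 + 0.215×16.4) = 1.34/4.576 = 0.2929 kJ/s.

0.293 kJ/s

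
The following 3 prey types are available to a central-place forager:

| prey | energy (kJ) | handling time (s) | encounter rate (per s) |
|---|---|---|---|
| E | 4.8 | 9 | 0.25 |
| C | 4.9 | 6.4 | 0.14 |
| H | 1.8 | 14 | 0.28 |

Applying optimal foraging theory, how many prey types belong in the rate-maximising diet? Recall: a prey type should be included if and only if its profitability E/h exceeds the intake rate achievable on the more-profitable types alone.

E/h in descending order: C 0.766, E 0.533, H 0.129 kJ/s. The optimal diet is the largest prefix of this list for which every included type satisfies E_i/h_i > R on the types above it.
Rate on top 1: 0.3618. E: 0.533 > 0.3618 → include.
Rate on top 2: 0.4549. H: 0.129 < 0.4549 → exclude; stop.
Optimal diet: C, E — 2 of 3 types.

2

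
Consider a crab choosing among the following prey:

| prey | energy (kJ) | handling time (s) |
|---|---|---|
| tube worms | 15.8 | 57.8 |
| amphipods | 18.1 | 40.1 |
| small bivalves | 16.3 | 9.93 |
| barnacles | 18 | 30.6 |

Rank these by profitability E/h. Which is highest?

small bivalves

Profitability E/h (kJ/s): tube worms = 15.8/57.8 = 0.273, amphipods = 18.1/40.1 = 0.451, small bivalves = 16.3/9.93 = 1.64, barnacles = 18/30.6 = 0.588.
Ranked: small bivalves > barnacles > amphipods > tube worms.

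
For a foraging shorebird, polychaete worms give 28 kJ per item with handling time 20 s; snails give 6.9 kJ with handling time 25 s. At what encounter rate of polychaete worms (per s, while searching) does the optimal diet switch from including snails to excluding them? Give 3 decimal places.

0.012 per s

The zero-one rule: include snails iff E₂/h₂ > λE₁/(1+λh₁). Equality gives the switch point.
λE₁h₂ = E₂ + λE₂h₁ ⇒ λ = E₂/(E₁h₂ − E₂h₁) = 6.9/(700 − 138) = 0.01228 per s.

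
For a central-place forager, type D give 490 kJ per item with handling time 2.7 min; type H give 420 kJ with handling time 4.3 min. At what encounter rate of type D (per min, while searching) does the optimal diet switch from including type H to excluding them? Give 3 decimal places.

At the threshold, the rate on type D alone equals the profitability of type H: λ·490/(1 + λ·2.7) = 420/4.3 = 97.67.
Rearranging, λ(490 − 97.67×2.7) = 97.67, so λ = 97.67/226.3 = 0.4317 per min.

0.432 per min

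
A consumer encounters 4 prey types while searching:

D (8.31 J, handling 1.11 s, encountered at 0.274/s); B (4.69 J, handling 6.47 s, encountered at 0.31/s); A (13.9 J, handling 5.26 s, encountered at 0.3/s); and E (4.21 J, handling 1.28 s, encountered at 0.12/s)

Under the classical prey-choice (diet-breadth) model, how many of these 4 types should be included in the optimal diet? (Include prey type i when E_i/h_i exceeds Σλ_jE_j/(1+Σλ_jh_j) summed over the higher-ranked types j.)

3

Profitabilities (E/h, J/s): D 7.49, E 3.29, A 2.64, B 0.725. Add prey in this order while the next type's profitability exceeds the intake rate on those already taken.
Rate on top 1: 1.746. E: 3.29 > 1.746 → include.
Rate on top 2: 1.909. A: 2.64 > 1.909 → include.
Rate on top 3: 2.29. B: 0.725 < 2.29 → exclude; stop.
Optimal diet: D, E, A — 3 of 4 types.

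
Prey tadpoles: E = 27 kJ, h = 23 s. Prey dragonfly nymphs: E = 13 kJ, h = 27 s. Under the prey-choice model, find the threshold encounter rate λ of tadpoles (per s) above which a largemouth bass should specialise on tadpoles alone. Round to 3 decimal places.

The zero-one rule: include dragonfly nymphs iff E₂/h₂ > λE₁/(1+λh₁). Equality gives the switch point.
λE₁h₂ = E₂ + λE₂h₁ ⇒ λ = E₂/(E₁h₂ − E₂h₁) = 13/(729 − 299) = 0.03023 per s.

0.030 per s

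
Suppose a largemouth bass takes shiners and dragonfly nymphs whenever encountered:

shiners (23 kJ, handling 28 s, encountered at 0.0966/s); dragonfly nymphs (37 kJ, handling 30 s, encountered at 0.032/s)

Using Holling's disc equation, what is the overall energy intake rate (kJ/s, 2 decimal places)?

0.73 kJ/s

R = (0.0966×23 + 0.032×37) / (1 + 0.0966×28 + 0.032×30) = 3.406/4.665 = 0.7301 kJ/s.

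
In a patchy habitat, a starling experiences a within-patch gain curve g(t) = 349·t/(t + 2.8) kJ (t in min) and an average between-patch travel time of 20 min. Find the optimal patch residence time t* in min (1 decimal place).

7.5 min

By the marginal value theorem, leave when the instantaneous gain rate g'(t) equals the habitat-wide average g(t)/(T + t).
g'(t) = 349·2.8/(t + 2.8)². Setting 349·2.8/(t+2.8)² = 349t/[(t+2.8)(20+t)] gives 2.8(20+t) = t(t+2.8), so t² = 2.8×20 = 56.
t* = √56 = 7.483 min.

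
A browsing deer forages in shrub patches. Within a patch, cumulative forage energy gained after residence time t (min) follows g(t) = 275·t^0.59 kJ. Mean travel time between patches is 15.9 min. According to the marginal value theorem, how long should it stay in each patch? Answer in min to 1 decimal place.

22.9 min

By the marginal value theorem, leave when the instantaneous gain rate g'(t) equals the habitat-wide average g(t)/(T + t).
g'(t) = 0.59·275·t^-0.41. Setting 0.59·275·t^-0.41 = 275·t^0.59/(15.9+t) gives 0.59(15.9+t) = t, so 0.41·t = 0.59×15.9.
t* = 0.59×15.9/0.41 = 22.88 min.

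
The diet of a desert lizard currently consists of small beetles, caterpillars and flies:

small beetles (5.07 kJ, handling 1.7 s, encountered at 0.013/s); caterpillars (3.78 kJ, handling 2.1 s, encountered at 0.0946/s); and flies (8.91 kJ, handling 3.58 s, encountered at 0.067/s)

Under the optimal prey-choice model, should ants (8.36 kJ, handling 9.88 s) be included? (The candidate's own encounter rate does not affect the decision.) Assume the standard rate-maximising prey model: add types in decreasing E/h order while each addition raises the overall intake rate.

Yes

Intake rate on the current diet: R = (0.013×5.07 + 0.0946×3.78 + 0.067×8.91) / (1 + 0.013×1.7 + 0.0946×2.1 + 0.067×3.58) = 1.02/1.461 = 0.6987 kJ/s.
ants: E/h = 8.36/9.88 = 0.8462 kJ/s.
0.8462 > 0.6987, so adding ants raises the average — include it.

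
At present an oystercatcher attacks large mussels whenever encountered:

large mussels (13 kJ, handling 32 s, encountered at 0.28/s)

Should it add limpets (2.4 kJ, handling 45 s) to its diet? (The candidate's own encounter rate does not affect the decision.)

No

Intake rate on the current diet: R = (0.28×13) / (1 + 0.28×32) = 3.64/9.96 = 0.3655 kJ/s.
limpets: E/h = 2.4/45 = 0.05333 kJ/s.
Since 0.05333 < R, time spent handling limpets is better spent searching.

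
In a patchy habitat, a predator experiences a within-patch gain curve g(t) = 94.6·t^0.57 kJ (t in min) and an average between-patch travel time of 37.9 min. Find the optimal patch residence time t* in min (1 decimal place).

50.2 min

Maximise g(t)/(T+t): set derivative to zero → g'(t)(T+t) = g(t).
g'(t) = 0.57·94.6·t^-0.43. Setting 0.57·94.6·t^-0.43 = 94.6·t^0.57/(37.9+t) gives 0.57(37.9+t) = t, so 0.43·t = 0.57×37.9.
t* = 0.57×37.9/0.43 = 50.24 min.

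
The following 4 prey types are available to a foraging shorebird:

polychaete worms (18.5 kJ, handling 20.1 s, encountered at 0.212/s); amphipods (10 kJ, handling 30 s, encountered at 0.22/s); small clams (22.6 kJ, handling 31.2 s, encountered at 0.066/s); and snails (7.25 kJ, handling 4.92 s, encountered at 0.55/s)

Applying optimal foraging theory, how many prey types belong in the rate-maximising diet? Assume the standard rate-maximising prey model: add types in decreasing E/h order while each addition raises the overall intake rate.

Profitabilities (E/h, kJ/s): snails 1.47, polychaete worms 0.92, small clams 0.724, amphipods 0.333. Add prey in this order while the next type's profitability exceeds the intake rate on those already taken.
Rate on top 1: 1.076. polychaete worms: 0.92 < 1.076 → exclude; stop.
Optimal diet: snails — 1 of 4 types.

1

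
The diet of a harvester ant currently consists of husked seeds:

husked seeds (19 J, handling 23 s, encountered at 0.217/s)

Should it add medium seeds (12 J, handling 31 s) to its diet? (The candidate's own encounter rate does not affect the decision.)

No

Intake rate on the current diet: R = (0.217×19) / (1 + 0.217×23) = 4.123/5.991 = 0.6882 J/s.
medium seeds: E/h = 12/31 = 0.3871 J/s.
0.3871 < 0.6882, so adding medium seeds would lower the average — exclude it.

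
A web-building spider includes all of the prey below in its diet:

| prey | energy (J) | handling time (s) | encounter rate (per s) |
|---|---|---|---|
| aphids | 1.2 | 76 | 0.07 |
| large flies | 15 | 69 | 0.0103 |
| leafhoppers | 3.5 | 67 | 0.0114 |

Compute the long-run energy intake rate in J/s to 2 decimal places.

R = (0.07×1.2 + 0.0103×15 + 0.0114×3.5) / (1 + 0.07×76 + 0.0103×69 + 0.0114×67) = 0.2784/7.795 = 0.03572 J/s.

0.04 J/s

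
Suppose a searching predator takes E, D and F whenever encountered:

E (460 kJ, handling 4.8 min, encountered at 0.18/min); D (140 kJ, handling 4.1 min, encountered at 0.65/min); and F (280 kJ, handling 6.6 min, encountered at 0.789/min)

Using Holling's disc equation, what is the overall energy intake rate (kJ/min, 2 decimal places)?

40.54 kJ/min

Energy encountered per unit search time: 0.18×460 + 0.65×140 + 0.789×280 = 394.7 kJ/min.
Handling time per unit search time: 0.18×4.8 + 0.65×4.1 + 0.789×6.6 = 8.736.
Rate = 394.7/(1 + 8.736) = 40.54 kJ/min.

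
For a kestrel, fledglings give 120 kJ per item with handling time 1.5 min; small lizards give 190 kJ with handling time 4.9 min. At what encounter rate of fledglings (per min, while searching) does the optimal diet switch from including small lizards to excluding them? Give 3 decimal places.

0.627 per min

At the threshold, the rate on fledglings alone equals the profitability of small lizards: λ·120/(1 + λ·1.5) = 190/4.9 = 38.78.
Rearranging, λ(120 − 38.78×1.5) = 38.78, so λ = 38.78/61.84 = 0.6271 per min.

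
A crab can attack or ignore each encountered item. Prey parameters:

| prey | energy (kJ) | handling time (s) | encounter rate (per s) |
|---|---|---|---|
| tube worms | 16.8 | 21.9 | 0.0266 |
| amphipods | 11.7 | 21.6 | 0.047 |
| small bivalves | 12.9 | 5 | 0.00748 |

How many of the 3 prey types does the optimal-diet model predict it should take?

E/h in descending order: small bivalves 2.58, tube worms 0.767, amphipods 0.542 kJ/s. The optimal diet is the largest prefix of this list for which every included type satisfies E_i/h_i > R on the types above it.
Rate on top 1: 0.09301. tube worms: 0.767 > 0.09301 → include.
Rate on top 2: 0.3354. amphipods: 0.542 > 0.3354 → include.
Optimal diet: small bivalves, tube worms, amphipods — 3 of 3 types.

3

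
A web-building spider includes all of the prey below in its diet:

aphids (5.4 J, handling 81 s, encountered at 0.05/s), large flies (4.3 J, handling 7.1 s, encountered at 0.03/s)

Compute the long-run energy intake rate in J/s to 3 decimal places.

R = (0.05×5.4 + 0.03×4.3) / (1 + 0.05×81 + 0.03×7.1) = 0.399/5.263 = 0.07581 J/s.

0.076 J/s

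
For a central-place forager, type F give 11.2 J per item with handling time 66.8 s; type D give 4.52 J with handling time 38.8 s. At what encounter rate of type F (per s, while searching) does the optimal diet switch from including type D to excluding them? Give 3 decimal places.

Drop type D once their profitability E₂/h₂ falls below the rate achievable on type F alone: E₂/h₂ = λE₁/(1 + λh₁).
Solve for λ: λE₁h₂ = E₂(1 + λh₁) → λ(E₁h₂ − E₂h₁) = E₂ → λ = E₂/(E₁h₂ − E₂h₁).
λ = 4.52/(11.2×38.8 − 4.52×66.8) = 4.52/132.6 = 0.03408 per s.

0.034 per s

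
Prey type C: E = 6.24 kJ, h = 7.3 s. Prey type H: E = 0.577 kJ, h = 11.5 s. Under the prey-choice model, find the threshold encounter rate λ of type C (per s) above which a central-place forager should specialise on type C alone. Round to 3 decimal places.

0.009 per s

At the threshold, the rate on type C alone equals the profitability of type H: λ·6.24/(1 + λ·7.3) = 0.577/11.5 = 0.05017.
Rearranging, λ(6.24 − 0.05017×7.3) = 0.05017, so λ = 0.05017/5.874 = 0.008542 per s.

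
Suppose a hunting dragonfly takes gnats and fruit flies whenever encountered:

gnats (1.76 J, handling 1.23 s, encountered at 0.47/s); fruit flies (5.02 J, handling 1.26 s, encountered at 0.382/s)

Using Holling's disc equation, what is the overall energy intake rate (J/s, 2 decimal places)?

1.33 J/s

R = (0.47×1.76 + 0.382×5.02) / (1 + 0.47×1.23 + 0.382×1.26) = 2.745/2.059 = 1.333 J/s.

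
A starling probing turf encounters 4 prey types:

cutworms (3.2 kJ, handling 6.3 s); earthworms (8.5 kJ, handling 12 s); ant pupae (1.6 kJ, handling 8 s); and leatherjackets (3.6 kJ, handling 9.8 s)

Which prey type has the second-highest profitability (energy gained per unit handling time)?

cutworms

Profitability E/h (kJ/s): cutworms = 3.2/6.3 = 0.508, earthworms = 8.5/12 = 0.708, ant pupae = 1.6/8 = 0.2, leatherjackets = 3.6/9.8 = 0.367.
Ranked: earthworms > cutworms > leatherjackets > ant pupae.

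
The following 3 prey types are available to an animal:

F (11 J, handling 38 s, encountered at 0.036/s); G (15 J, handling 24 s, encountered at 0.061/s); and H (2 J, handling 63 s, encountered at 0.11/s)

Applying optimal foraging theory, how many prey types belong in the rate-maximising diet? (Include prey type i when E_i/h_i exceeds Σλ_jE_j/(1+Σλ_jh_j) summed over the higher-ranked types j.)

1

E/h in descending order: G 0.625, F 0.289, H 0.0317 J/s. The optimal diet is the largest prefix of this list for which every included type satisfies E_i/h_i > R on the types above it.
Rate on top 1: 0.3713. F: 0.289 < 0.3713 → exclude; stop.
Optimal diet: G — 1 of 3 types.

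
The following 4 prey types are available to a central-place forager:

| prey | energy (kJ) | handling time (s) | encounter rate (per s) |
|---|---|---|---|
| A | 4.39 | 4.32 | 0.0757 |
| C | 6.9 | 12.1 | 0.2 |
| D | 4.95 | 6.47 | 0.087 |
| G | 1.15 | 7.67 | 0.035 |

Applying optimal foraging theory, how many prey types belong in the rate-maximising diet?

E/h in descending order: A 1.02, D 0.765, C 0.57, G 0.15 kJ/s. The optimal diet is the largest prefix of this list for which every included type satisfies E_i/h_i > R on the types above it.
Rate on top 1: 0.2504. D: 0.765 > 0.2504 → include.
Rate on top 2: 0.4037. C: 0.57 > 0.4037 → include.
Rate on top 3: 0.4972. G: 0.15 < 0.4972 → exclude; stop.
Optimal diet: A, D, C — 3 of 4 types.

3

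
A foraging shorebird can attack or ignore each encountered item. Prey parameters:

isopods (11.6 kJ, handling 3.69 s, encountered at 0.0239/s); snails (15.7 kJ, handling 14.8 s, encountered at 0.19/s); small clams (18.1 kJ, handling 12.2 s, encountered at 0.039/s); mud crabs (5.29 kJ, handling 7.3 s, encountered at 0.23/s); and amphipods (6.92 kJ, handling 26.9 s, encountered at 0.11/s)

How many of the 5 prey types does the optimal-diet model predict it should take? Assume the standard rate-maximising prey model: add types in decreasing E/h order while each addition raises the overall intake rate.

E/h in descending order: isopods 3.14, small clams 1.48, snails 1.06, mud crabs 0.725, amphipods 0.257 kJ/s. The optimal diet is the largest prefix of this list for which every included type satisfies E_i/h_i > R on the types above it.
Rate on top 1: 0.2548. small clams: 1.48 > 0.2548 → include.
Rate on top 2: 0.6286. snails: 1.06 > 0.6286 → include.
Rate on top 3: 0.9063. mud crabs: 0.725 < 0.9063 → exclude; stop.
Optimal diet: isopods, small clams, snails — 3 of 5 types.

3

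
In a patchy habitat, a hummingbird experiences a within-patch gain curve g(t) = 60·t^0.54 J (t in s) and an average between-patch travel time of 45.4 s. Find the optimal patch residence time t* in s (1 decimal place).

Maximise g(t)/(T+t): set derivative to zero → g'(t)(T+t) = g(t).
g'(t) = 0.54·60·t^-0.46. Setting 0.54·60·t^-0.46 = 60·t^0.54/(45.4+t) gives 0.54(45.4+t) = t, so 0.46·t = 0.54×45.4.
t* = 0.54×45.4/0.46 = 53.3 s.

53.3 s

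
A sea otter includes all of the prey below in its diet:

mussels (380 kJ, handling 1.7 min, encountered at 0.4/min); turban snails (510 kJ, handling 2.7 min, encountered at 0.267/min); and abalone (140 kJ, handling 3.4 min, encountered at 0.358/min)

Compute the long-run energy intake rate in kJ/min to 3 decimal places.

93.499 kJ/min

R = Σλ_iE_i / (1 + Σλ_ih_i)
Numerator: 0.4×380 + 0.267×510 + 0.358×140 = 338.3
Denominator: 1 + 0.4×1.7 + 0.267×2.7 + 0.358×3.4 = 3.618
R = 338.3/3.618 = 93.5 kJ/min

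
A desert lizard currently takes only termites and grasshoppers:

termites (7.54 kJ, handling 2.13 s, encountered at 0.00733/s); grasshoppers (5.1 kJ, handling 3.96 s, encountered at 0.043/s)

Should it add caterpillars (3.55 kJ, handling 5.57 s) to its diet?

Yes

Current rate: (0.00733×7.54 + 0.043×5.1)/(1 + 0.00733×2.13 + 0.043×3.96) = 0.2315 kJ/s.
Profitability of caterpillars: 3.55/5.57 = 0.6373 kJ/s.
Since 0.6373 > R, including caterpillars increases the long-run rate.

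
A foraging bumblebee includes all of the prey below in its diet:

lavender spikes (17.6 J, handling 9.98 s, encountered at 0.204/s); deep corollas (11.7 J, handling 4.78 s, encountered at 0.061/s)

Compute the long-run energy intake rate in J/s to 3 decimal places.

R = (0.204×17.6 + 0.061×11.7) / (1 + 0.204×9.98 + 0.061×4.78) = 4.304/3.328 = 1.293 J/s.

1.293 J/s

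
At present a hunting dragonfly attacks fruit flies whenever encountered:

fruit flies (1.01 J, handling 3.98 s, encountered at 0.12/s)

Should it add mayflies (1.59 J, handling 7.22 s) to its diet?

Yes

Intake rate on the current diet: R = (0.12×1.01) / (1 + 0.12×3.98) = 0.1212/1.478 = 0.08202 J/s.
Profitability of mayflies: 1.59/7.22 = 0.2202 J/s.
Since 0.2202 > R, including mayflies increases the long-run rate.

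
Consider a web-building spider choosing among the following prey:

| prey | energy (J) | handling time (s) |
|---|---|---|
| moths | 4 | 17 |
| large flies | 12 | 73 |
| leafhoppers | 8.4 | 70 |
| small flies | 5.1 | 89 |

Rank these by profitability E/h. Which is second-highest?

large flies

In descending order of E/h:
moths: 4/17 = 0.235 J/s
large flies: 12/73 = 0.164 J/s
leafhoppers: 8.4/70 = 0.12 J/s
small flies: 5.1/89 = 0.0573 J/s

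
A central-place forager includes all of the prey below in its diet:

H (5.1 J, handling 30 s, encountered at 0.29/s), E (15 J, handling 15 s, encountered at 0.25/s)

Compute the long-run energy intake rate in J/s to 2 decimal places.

R = (0.29×5.1 + 0.25×15) / (1 + 0.29×30 + 0.25×15) = 5.229/13.45 = 0.3888 J/s.

0.39 J/s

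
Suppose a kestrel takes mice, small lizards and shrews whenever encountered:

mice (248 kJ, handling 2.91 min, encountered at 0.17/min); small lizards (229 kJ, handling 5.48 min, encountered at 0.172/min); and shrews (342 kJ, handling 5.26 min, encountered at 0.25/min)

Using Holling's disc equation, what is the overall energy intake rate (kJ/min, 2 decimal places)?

44.52 kJ/min

R = (0.17×248 + 0.172×229 + 0.25×342) / (1 + 0.17×2.91 + 0.172×5.48 + 0.25×5.26) = 167/3.752 = 44.52 kJ/min.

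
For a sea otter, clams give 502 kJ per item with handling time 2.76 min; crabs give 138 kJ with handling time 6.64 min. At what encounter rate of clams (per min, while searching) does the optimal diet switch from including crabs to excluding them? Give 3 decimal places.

0.047 per min

At the threshold, the rate on clams alone equals the profitability of crabs: λ·502/(1 + λ·2.76) = 138/6.64 = 20.78.
Rearranging, λ(502 − 20.78×2.76) = 20.78, so λ = 20.78/444.6 = 0.04674 per min.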